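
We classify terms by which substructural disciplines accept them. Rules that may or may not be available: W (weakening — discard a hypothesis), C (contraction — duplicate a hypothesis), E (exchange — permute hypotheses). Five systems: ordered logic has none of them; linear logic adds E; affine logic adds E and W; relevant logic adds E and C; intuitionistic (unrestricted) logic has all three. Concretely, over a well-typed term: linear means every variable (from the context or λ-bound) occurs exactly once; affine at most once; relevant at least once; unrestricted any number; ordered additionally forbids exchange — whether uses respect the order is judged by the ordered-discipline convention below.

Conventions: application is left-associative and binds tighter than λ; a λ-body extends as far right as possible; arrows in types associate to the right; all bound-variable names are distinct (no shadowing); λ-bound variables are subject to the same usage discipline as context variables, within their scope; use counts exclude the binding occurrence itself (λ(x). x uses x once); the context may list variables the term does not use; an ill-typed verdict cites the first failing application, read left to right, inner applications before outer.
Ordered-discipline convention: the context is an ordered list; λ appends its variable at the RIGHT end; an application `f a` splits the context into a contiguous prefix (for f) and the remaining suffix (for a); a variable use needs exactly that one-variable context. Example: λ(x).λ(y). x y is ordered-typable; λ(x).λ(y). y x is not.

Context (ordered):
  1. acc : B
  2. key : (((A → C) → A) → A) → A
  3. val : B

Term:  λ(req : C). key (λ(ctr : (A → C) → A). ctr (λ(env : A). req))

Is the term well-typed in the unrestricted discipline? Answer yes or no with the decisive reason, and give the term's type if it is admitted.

yes — typability at C → A is all that's needed; term : C → A
counts: acc: 0; key: 1; val: 0; req (λ-bound): 1; ctr (λ-bound): 1; env (λ-bound): 0
use order (left to right): key, ctr, req
typing: well-typed — term : C → A
all disciplines: ordered ✗ | linear ✗ | affine ✓ | relevant ✗ | unrestricted ✓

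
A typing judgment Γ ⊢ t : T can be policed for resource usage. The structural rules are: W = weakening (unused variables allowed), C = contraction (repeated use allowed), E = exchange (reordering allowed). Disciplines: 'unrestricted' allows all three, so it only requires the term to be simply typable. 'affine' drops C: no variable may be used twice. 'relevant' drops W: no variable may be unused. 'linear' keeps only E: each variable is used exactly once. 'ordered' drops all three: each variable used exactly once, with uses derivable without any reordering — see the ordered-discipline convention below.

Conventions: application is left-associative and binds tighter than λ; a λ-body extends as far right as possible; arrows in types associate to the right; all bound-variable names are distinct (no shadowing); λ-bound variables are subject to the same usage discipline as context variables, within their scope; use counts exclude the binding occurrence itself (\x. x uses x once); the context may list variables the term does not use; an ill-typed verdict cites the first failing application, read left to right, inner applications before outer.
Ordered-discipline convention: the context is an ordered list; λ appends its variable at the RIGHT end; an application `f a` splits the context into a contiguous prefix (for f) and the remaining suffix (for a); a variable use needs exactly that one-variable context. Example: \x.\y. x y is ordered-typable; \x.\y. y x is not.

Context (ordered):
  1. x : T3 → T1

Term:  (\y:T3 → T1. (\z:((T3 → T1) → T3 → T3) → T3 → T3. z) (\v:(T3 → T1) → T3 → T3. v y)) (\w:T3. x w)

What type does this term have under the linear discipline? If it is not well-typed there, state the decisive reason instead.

term : ((T3 → T1) → T3 → T3) → T3 → T3
usage: x ×1, y (λ-bound) ×1, z (λ-bound) ×1, v (λ-bound) ×1, w (λ-bound) ×1
order of uses: z, v, y, x, w
typing: ✓ — ((T3 → T1) → T3 → T3) → T3 → T3
across the five disciplines: ordered ✗ · linear ✓ · affine ✓ · relevant ✓ · unrestricted ✓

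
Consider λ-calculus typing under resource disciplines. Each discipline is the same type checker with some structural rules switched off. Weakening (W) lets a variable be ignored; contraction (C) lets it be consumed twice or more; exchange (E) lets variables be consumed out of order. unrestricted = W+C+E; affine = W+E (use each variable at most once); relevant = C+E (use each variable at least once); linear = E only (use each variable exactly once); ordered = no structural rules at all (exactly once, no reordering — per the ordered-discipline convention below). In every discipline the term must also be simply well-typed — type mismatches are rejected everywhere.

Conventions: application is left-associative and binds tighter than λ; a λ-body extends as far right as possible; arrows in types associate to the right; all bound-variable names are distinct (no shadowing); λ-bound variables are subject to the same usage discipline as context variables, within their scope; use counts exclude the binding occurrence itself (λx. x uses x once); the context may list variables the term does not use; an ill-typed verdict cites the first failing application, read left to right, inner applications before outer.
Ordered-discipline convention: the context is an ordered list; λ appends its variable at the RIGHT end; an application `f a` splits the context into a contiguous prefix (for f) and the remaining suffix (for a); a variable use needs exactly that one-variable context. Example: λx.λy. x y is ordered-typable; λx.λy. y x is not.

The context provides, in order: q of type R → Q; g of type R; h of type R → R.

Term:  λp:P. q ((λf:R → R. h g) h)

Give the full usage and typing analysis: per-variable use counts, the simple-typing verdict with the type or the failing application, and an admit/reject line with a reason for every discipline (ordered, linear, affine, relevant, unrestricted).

variable uses: q: 1, g: 1, h: 2, p (bound): 0, f (bound): 0
order of uses: q, h, g, h
typing: well-typed at P → Q
ordered: ✗ — uses contraction: h ×2; needs weakening: p, f unused
linear: ✗ — uses contraction: h ×2; needs weakening: p, f unused
affine: ✗ — uses contraction: h ×2
relevant: ✗ — needs weakening: p, f unused
unrestricted: ✓ — simply typable at P → Q; W, C, E all held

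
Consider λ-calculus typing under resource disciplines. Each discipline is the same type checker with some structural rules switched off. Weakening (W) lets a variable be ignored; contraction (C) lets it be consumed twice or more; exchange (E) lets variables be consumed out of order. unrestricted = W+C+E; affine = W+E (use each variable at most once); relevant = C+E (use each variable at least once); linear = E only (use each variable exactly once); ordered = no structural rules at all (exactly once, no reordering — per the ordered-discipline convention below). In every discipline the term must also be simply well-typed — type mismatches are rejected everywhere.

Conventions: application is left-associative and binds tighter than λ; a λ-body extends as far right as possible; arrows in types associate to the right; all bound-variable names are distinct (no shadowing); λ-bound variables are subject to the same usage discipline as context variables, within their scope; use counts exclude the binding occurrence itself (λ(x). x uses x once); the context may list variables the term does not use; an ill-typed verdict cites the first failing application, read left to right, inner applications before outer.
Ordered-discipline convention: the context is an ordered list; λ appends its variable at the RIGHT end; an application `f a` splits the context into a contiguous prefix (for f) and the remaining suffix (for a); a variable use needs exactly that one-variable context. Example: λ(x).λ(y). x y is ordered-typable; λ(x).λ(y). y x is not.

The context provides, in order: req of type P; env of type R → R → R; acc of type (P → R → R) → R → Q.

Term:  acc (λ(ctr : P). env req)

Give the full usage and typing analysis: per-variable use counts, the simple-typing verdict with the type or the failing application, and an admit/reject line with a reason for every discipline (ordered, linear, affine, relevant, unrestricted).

usage: req=1, env=1, acc=1, ctr [bound]=0
left-to-right use order: acc, env, req
typing: ill-typed: argument of type P where R is required
ordered: ✗, a type mismatch blocks all five
linear: ✗, the type mismatch rejects it
affine: ✗, not simply typable
relevant: ✗, fails simple typing
unrestricted: ✗, a type mismatch blocks all five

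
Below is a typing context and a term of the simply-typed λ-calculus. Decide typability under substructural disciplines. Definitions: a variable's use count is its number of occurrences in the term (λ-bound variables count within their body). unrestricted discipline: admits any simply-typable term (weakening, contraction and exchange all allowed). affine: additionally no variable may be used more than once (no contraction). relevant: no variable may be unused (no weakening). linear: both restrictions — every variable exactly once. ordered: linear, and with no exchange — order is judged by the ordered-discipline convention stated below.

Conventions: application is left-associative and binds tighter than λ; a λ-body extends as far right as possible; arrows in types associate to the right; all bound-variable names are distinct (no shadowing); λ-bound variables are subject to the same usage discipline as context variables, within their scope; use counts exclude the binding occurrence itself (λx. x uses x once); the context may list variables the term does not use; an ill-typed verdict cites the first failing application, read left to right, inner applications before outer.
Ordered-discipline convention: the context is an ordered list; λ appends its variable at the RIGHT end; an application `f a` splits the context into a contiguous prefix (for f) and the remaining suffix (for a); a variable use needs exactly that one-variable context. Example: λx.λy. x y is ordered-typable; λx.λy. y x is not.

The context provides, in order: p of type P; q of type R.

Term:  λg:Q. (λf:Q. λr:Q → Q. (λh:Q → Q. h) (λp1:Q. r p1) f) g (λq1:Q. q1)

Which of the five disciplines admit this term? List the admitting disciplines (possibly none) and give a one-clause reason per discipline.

admitting disciplines: affine, unrestricted
counts: p: 0×, q: 0×, g (bound): 1×, f (bound): 1×, r (bound): 1×, h (bound): 1×, p1 (bound): 1×, q1 (bound): 1×
left-to-right use order: h, r, p1, f, g, q1
typing: ✓ — Q → Q
ordered ✗ (unused: p, q — weakening required)
linear ✗ (unused: p, q — weakening required)
affine ✓ (none of p, q, g, f, r, h, p1, q1 used more than once)
relevant ✗ (unused: p, q — weakening required)
unrestricted ✓ (typability at Q → Q is all that's needed)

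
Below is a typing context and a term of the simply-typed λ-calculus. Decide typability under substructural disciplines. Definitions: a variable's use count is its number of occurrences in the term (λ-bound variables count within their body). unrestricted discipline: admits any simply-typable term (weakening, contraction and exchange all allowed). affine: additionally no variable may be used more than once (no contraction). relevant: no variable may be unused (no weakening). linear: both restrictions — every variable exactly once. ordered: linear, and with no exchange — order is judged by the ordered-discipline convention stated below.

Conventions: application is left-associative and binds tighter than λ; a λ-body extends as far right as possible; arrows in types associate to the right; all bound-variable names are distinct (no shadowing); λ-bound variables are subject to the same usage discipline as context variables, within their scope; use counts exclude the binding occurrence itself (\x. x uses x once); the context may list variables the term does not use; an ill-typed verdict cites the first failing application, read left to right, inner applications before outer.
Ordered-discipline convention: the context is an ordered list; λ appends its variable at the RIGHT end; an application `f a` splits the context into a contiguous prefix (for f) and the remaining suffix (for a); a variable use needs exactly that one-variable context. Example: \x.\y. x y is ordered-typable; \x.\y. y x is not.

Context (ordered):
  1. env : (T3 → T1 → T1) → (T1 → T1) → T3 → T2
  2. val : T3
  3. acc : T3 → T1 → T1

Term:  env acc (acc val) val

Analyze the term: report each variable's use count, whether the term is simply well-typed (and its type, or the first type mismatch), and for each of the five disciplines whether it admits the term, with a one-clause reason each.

variable uses: env: 1; val: 2; acc: 2
use order (left to right): env, acc, acc, val, val
typing: well-typed at T2
ordered: ✗ — val ×2, acc ×2 used more than once (contraction)
linear: ✗ — val ×2, acc ×2 used more than once (contraction)
affine: ✗ — val ×2, acc ×2 used more than once (contraction)
relevant: ✓ — at least one use each (env, val, acc)
unrestricted: ✓ — simply typable at T2; W, C, E all held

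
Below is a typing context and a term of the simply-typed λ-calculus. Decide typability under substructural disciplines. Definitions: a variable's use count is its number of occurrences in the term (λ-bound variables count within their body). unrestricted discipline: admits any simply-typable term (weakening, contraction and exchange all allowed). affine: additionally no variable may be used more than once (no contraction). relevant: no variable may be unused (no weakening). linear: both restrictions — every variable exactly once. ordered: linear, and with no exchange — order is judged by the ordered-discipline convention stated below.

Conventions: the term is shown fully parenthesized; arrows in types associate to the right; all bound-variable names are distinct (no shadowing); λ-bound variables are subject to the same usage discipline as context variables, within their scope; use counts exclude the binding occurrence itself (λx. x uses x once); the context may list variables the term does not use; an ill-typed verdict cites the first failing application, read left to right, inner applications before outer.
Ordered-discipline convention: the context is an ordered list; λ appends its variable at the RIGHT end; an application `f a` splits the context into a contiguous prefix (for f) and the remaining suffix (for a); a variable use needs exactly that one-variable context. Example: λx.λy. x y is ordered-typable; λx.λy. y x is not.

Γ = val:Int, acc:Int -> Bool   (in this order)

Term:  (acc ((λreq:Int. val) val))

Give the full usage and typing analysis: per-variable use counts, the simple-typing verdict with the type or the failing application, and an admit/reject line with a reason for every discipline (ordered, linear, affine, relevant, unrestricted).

usage: val ×2; acc ×1; req (bound) ×0
order of uses: acc, val, val
typing: well-typed — term : Bool
ordered ✗ (val ×2 used more than once (contraction); req left unused)
linear ✗ (val ×2 used more than once (contraction); req left unused)
affine ✗ (val ×2 used more than once (contraction))
relevant ✗ (req left unused)
unrestricted ✓ (simply typable at Bool; W, C, E all held)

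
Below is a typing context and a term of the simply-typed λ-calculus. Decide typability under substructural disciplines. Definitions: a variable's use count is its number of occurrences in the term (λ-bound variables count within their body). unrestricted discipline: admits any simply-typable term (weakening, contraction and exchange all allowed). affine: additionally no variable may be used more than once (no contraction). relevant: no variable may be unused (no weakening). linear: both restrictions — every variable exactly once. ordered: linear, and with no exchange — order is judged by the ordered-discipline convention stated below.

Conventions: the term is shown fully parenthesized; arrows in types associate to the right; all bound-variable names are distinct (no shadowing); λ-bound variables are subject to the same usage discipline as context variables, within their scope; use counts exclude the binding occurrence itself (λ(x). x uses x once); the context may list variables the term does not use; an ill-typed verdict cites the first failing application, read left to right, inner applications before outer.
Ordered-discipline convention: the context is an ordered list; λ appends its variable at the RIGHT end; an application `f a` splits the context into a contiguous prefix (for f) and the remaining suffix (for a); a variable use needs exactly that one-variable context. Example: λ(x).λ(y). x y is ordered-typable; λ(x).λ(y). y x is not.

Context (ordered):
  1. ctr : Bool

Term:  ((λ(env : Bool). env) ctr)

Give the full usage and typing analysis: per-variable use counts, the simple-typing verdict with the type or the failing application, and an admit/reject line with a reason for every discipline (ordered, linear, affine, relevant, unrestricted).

variable uses: ctr: 1×; env (bound): 1×
left-to-right use order: env, ctr
typing: the term checks, with type Bool
ordered: ✓, single-use (ctr, env), ordered derivation ok
linear: ✓, each of ctr, env used exactly once
affine: ✓, none of ctr, env used more than once
relevant: ✓, none of ctr, env goes unused
unrestricted: ✓, typability at Bool is all that's needed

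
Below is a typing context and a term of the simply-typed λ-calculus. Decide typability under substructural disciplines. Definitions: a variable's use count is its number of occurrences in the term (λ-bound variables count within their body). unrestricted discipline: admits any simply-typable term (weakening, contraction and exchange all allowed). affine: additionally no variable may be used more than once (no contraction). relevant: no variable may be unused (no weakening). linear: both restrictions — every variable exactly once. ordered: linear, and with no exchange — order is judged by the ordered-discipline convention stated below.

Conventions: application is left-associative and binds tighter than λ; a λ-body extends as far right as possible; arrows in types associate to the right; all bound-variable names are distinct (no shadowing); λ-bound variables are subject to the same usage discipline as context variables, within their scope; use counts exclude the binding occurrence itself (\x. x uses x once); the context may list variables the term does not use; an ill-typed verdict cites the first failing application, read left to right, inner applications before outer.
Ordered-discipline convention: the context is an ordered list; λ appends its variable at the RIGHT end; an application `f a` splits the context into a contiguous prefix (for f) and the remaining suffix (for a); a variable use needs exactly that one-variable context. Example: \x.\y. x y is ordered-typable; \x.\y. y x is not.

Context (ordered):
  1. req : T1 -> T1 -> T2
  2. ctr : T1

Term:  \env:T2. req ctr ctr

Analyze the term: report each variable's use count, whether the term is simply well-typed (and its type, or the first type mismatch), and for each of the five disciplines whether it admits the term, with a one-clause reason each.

variable uses: req: 1×; ctr: 2×; env [bound]: 0×
use order (left to right): req, ctr, ctr
typing: well-typed — term : T2 -> T2
ordered: ✗, needs contraction — ctr ×2; env left unused
linear: ✗, needs contraction — ctr ×2; env left unused
affine: ✗, needs contraction — ctr ×2
relevant: ✗, env left unused
unrestricted: ✓, typability at T2 -> T2 is all that's needed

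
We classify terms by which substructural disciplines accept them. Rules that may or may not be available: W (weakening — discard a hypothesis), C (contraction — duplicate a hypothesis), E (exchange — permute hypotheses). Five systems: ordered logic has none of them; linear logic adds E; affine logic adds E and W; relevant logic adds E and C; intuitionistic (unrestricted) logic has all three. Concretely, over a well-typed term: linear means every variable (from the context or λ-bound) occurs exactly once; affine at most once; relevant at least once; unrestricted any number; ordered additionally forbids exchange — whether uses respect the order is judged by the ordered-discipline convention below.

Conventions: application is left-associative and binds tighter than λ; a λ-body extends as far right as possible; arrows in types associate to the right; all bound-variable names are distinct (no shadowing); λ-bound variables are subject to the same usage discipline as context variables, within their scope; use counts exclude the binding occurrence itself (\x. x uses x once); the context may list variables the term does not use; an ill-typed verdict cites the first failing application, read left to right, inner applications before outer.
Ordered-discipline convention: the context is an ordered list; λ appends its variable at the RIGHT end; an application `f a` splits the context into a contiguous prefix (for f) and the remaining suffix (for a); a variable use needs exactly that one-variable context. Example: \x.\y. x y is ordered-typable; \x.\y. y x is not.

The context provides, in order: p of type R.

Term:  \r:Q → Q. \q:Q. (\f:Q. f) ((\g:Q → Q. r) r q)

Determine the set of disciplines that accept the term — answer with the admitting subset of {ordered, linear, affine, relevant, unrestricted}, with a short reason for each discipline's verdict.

accepted by: unrestricted
use counts: p=0, r (λ-bound)=2, q (λ-bound)=1, f (λ-bound)=1, g (λ-bound)=0
use order (left to right): f, r, r, q
typing: well-typed at (Q → Q) → Q → Q
ordered ✗ (repeated use of r ×2; needs weakening: p, g unused)
linear ✗ (repeated use of r ×2; needs weakening: p, g unused)
affine ✗ (repeated use of r ×2)
relevant ✗ (needs weakening: p, g unused)
unrestricted ✓ (simply typable at (Q → Q) → Q → Q; W, C, E all held)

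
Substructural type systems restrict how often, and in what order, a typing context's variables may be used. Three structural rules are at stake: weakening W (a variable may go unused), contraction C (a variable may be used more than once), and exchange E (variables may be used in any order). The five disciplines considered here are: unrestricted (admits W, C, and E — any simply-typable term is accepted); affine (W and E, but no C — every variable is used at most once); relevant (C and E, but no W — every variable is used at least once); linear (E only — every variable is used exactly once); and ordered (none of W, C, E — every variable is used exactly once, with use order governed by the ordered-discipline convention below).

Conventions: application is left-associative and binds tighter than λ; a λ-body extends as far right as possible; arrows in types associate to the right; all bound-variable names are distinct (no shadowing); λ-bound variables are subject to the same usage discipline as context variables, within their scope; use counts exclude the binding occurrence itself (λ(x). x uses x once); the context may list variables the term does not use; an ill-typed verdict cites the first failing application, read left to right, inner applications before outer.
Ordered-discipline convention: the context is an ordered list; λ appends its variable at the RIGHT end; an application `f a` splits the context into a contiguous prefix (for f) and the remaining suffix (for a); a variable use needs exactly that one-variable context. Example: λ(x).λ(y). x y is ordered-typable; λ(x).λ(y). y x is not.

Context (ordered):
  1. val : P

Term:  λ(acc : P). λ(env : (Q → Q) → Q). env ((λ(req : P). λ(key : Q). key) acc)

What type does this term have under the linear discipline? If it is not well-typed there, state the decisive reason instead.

not well-typed under linear — val, req never used (weakening)
counts: val=0; acc [bound]=1; env [bound]=1; req [bound]=0; key [bound]=1
left-to-right use order: env, key, acc
typing: well-typed at P → ((Q → Q) → Q) → Q
per-discipline verdicts: ordered ✗ | linear ✗ | affine ✓ | relevant ✗ | unrestricted ✓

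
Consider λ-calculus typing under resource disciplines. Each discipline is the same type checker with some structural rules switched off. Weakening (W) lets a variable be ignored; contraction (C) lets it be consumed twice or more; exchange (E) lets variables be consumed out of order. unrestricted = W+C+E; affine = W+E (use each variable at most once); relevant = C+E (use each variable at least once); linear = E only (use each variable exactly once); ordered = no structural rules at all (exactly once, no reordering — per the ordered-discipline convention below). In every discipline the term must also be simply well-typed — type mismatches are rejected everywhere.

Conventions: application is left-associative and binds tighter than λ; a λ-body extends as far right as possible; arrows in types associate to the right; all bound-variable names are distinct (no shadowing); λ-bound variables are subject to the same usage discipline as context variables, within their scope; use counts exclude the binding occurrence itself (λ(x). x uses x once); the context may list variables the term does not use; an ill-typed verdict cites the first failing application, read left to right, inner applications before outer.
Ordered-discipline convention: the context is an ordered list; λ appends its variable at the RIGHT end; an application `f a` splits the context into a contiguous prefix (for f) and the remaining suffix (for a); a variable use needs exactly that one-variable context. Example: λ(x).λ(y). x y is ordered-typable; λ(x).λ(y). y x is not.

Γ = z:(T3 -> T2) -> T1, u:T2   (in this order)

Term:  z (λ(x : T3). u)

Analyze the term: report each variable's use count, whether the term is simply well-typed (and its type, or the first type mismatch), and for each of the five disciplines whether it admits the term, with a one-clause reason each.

use counts: z ×1; u ×1; x (bound) ×0
use order (left to right): z, u
typing: the term checks, with type T1
ordered: ✗, unused: x — weakening required
linear: ✗, unused: x — weakening required
affine: ✓, none of z, u, x used more than once
relevant: ✗, unused: x — weakening required
unrestricted: ✓, well-typed at T1; no restrictions here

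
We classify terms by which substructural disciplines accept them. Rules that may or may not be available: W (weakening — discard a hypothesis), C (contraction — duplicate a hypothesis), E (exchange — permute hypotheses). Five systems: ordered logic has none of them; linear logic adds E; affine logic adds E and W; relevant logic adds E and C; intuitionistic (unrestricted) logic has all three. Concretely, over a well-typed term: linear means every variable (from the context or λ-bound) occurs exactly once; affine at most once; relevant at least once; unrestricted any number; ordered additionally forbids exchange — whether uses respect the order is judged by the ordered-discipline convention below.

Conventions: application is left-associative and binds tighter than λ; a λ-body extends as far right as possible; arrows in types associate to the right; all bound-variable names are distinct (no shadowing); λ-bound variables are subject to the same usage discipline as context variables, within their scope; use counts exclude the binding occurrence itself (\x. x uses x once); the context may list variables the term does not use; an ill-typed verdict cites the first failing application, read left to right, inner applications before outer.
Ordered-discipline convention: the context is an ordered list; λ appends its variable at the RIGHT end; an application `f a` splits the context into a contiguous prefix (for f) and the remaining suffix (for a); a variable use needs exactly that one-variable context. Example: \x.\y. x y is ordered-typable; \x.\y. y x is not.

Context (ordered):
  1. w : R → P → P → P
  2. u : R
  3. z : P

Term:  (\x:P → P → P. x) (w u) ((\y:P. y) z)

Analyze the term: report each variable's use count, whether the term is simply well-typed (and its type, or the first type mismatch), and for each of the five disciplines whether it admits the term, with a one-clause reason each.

usage: w: 1×; u: 1×; z: 1×; x [bound]: 1×; y [bound]: 1×
uses in reading order: x, w, u, y, z
typing: ✓ — P → P
ordered: ✓ — w, u, z, x, y once each; derivable with no W/C/E
linear: ✓ — w, u, z, x, y: one use apiece
affine: ✓ — w, u, z, x, y: no repeats, contraction unneeded
relevant: ✓ — at least one use each (w, u, z, x, y)
unrestricted: ✓ — type-checks (P → P) and nothing is barred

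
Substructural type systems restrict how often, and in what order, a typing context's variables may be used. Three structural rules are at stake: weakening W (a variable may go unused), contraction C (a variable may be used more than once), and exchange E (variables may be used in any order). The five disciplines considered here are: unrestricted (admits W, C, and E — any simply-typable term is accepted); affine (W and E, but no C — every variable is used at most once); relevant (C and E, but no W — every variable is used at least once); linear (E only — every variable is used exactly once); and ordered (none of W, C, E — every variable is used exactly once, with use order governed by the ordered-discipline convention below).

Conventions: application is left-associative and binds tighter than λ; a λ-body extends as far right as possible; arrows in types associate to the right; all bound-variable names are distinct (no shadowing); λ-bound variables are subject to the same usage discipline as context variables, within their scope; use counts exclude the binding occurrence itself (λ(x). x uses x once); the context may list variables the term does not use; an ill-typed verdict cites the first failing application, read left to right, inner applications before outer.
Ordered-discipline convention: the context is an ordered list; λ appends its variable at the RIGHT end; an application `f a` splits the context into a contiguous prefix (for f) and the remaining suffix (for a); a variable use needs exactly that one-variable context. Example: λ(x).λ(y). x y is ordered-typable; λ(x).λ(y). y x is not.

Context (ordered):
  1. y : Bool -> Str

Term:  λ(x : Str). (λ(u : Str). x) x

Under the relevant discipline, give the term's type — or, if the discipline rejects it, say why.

not well-typed under relevant — y, u left unused
usage: y: 0×, x [bound]: 2×, u [bound]: 0×
order of uses: x, x
typing: well-typed — term : Str -> Str
across the five disciplines: ordered ✗, linear ✗, affine ✗, relevant ✗, unrestricted ✓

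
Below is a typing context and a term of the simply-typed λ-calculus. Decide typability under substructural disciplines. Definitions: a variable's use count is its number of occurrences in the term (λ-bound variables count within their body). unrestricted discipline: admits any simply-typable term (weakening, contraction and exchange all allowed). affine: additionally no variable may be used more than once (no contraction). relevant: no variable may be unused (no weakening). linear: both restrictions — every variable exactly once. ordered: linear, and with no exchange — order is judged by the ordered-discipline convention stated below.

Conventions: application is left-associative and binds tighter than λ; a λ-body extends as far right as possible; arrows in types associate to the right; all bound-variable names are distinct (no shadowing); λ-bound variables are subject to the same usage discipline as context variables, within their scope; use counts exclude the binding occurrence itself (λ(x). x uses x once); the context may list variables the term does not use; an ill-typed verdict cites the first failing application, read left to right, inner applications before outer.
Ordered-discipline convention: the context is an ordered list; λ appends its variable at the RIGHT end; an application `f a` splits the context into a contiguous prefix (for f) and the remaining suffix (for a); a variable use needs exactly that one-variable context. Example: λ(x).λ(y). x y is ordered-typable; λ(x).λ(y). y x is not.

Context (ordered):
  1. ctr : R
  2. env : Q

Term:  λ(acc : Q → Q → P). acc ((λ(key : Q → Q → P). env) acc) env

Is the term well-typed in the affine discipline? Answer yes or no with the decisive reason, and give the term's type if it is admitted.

no — uses contraction: env ×2, acc ×2
counts: ctr=0, env=2, acc (λ-bound)=2, key (λ-bound)=0
uses in reading order: acc, env, acc, env
typing: the term checks, with type (Q → Q → P) → P
all disciplines: ordered ✗, linear ✗, affine ✗, relevant ✗, unrestricted ✓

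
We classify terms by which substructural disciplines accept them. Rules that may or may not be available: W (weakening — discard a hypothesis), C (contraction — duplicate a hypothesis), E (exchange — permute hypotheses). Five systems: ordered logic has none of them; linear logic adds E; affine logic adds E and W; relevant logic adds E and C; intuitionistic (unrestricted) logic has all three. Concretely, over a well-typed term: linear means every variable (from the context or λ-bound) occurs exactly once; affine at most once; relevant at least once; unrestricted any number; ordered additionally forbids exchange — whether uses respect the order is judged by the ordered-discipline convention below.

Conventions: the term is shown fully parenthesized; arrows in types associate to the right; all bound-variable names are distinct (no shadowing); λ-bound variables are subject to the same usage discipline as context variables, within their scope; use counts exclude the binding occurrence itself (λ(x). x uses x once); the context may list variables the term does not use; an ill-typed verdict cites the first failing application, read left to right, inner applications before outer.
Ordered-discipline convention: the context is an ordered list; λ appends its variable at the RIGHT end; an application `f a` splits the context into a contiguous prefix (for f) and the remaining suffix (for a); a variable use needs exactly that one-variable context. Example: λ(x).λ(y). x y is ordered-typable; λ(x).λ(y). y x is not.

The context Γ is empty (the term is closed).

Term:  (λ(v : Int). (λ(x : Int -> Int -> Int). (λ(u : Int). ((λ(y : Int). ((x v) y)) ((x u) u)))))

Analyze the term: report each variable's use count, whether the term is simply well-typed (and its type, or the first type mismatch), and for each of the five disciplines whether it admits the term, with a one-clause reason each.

variable uses: v (λ-bound): 1; x (λ-bound): 2; u (λ-bound): 2; y (λ-bound): 1
left-to-right use order: x, v, y, x, u, u
typing: well-typed — term : Int -> (Int -> Int -> Int) -> Int -> Int
ordered ✗ (uses contraction: x ×2, u ×2)
linear ✗ (uses contraction: x ×2, u ×2)
affine ✗ (uses contraction: x ×2, u ×2)
relevant ✓ (v, x, u, y: all used, weakening unneeded)
unrestricted ✓ (well-typed at Int -> (Int -> Int -> Int) -> Int -> Int; no restrictions here)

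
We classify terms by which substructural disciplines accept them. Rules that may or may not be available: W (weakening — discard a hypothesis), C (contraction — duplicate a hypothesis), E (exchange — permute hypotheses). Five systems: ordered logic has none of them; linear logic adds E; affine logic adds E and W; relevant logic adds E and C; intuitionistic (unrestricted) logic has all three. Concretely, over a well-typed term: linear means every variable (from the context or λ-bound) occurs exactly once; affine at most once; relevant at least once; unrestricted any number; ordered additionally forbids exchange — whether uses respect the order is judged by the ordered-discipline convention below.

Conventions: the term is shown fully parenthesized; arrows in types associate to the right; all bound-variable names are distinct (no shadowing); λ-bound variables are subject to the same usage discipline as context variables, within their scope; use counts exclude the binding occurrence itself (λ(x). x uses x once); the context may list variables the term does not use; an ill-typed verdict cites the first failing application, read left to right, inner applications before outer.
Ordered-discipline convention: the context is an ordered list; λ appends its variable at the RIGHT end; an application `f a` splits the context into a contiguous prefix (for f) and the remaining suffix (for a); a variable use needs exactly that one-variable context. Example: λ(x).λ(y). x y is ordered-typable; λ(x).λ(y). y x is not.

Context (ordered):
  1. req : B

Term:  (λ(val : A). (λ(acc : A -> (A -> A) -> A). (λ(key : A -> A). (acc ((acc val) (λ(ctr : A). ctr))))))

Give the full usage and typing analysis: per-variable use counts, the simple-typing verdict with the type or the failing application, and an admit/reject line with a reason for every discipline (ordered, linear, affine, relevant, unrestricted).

usage: req=0, val [bound]=1, acc [bound]=2, key [bound]=0, ctr [bound]=1
order of uses: acc, acc, val, ctr
typing: well-typed at A -> (A -> (A -> A) -> A) -> (A -> A) -> (A -> A) -> A
ordered: ✗, acc ×2 used more than once (contraction); needs weakening: req, key unused
linear: ✗, acc ×2 used more than once (contraction); needs weakening: req, key unused
affine: ✗, acc ×2 used more than once (contraction)
relevant: ✗, needs weakening: req, key unused
unrestricted: ✓, simply typable at A -> (A -> (A -> A) -> A) -> (A -> A) -> (A -> A) -> A; W, C, E all held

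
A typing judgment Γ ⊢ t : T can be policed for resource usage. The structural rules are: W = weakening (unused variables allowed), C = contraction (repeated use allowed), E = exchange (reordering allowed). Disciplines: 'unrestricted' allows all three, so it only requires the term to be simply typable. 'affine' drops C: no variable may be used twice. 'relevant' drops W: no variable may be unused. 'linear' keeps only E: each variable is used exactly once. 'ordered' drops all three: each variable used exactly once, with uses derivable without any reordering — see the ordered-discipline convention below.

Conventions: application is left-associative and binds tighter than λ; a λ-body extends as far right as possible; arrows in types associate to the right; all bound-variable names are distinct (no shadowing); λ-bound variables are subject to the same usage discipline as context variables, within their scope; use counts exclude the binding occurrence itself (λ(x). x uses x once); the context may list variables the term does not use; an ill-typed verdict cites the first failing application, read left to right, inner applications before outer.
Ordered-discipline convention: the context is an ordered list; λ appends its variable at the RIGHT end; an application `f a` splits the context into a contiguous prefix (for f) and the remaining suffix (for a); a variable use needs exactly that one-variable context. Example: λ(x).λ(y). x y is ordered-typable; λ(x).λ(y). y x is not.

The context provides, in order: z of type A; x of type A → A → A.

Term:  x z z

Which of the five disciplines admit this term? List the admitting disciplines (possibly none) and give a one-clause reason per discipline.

accepted by: relevant, unrestricted
use counts: z: 2×, x: 1×
uses in reading order: x, z, z
typing: well-typed — term : A
ordered: ✗, uses contraction: z ×2
linear: ✗, uses contraction: z ×2
affine: ✗, uses contraction: z ×2
relevant: ✓, at least one use each (z, x)
unrestricted: ✓, simply typable at A; W, C, E all held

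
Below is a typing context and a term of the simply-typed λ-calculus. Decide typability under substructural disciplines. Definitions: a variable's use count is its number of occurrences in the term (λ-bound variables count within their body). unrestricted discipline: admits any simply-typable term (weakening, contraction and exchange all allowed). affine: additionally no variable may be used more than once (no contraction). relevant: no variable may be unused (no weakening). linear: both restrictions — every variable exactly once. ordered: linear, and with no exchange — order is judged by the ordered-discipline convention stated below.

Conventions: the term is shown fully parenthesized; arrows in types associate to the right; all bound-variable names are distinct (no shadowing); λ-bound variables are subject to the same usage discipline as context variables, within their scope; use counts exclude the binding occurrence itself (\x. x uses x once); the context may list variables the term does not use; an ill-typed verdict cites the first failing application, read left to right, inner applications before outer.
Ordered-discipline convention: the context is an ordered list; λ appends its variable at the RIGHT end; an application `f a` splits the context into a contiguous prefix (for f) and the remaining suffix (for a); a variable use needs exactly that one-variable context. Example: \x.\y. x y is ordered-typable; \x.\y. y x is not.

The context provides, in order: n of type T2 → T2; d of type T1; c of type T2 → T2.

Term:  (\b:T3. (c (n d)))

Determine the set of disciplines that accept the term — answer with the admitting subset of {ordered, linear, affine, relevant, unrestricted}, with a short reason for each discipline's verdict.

accepted by: none
variable uses: n: 1; d: 1; c: 1; b (λ-bound): 0
left-to-right use order: c, n, d
typing: ill-typed: a function awaiting T2 gets T1
ordered ✗ (a type mismatch blocks all five)
linear ✗ (the type mismatch rejects it)
affine ✗ (not simply typable)
relevant ✗ (fails simple typing)
unrestricted ✗ (a type mismatch blocks all five)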